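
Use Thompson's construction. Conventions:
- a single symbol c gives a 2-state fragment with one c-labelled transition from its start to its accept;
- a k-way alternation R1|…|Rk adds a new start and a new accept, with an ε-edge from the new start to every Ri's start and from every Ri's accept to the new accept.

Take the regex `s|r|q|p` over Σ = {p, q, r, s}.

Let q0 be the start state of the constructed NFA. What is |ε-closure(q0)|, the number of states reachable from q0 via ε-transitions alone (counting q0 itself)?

Let C(F) = |ε-closure(F.start)| within fragment F, and note whether F accepts ε. Symbol fragments have C = 1 and do not accept ε. Then:
  s|r|q|p — new start ε-reaches every alternative's start; none of them accept ε, so the new accept is not reached: |ε-closure| = 1 + 1 + 1 + 1 + 1 = 5

5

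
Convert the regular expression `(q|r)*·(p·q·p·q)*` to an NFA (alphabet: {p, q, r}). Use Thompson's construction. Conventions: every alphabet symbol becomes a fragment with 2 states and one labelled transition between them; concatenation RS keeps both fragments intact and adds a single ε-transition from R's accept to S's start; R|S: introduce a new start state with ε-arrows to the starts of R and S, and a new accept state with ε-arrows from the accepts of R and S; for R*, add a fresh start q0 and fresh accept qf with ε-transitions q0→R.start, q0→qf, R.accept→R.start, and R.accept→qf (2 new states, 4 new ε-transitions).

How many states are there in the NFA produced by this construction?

18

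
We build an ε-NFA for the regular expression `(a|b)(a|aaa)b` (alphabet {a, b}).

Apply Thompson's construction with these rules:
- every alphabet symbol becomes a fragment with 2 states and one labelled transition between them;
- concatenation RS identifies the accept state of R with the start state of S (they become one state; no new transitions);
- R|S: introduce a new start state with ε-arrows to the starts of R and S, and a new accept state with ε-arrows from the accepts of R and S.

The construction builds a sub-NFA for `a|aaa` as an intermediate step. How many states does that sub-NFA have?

Fragment for `a|aaa`:
Each of the 4 symbol leaves contributes a 2-state fragment.
  aaa → 4 states
  a|aaa → 8 states

8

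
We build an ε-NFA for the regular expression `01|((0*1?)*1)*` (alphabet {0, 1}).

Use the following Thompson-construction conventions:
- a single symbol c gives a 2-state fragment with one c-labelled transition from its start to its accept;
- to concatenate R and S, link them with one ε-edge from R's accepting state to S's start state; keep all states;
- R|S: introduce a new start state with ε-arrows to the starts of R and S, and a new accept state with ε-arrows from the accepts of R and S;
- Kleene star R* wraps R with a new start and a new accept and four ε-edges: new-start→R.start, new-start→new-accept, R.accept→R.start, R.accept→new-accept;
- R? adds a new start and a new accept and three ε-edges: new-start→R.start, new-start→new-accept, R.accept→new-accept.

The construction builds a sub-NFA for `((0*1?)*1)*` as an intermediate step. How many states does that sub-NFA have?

14

Fragment for `((0*1?)*1)*`:
Each of the 3 symbol leaves contributes a 2-state fragment.
  0* : 4 states
  1? : 4 states
  0*1? : 8 states
  (0*1?)* : 10 states
  (0*1?)*1 : 12 states
  ((0*1?)*1)* : 14 states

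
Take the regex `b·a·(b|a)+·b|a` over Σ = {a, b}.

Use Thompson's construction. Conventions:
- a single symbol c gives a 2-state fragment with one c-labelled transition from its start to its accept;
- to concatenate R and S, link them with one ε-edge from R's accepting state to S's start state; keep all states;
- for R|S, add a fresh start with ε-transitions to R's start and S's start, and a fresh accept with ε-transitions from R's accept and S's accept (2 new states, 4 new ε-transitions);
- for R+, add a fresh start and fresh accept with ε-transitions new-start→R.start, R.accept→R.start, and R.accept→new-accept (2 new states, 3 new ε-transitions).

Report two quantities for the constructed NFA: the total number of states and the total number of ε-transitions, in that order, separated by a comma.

18, 14

Building bottom-up:
Each of the 6 symbol leaves contributes 2 states and 0 ε-transitions.
  b|a : 6 states, 4 ε-transitions
  (b|a)+ : 8 states, 7 ε-transitions
  b·a·(b|a)+·b : 14 states, 10 ε-transitions
  b·a·(b|a)+·b|a : 18 states, 14 ε-transitions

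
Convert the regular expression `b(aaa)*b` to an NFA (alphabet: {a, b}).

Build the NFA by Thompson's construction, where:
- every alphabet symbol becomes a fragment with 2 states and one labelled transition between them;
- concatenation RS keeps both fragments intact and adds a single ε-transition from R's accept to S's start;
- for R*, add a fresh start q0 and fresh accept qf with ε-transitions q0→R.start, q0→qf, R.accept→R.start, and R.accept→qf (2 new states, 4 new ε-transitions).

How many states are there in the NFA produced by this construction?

Per subexpression:
Each of the 5 symbol leaves contributes a 2-state fragment.
  aaa — 6 states
  (aaa)* — 8 states
  b(aaa)*b — 12 states

12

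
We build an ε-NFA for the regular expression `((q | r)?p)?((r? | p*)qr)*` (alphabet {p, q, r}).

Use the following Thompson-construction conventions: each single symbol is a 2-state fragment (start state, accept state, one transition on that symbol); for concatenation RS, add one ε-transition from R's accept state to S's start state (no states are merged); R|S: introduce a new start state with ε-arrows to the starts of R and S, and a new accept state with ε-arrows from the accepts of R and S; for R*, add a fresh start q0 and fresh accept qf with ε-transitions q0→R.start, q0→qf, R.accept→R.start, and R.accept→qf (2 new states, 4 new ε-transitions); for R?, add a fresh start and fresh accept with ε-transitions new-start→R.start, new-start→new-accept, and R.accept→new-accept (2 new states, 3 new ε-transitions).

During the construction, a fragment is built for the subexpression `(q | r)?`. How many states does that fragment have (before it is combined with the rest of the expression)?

8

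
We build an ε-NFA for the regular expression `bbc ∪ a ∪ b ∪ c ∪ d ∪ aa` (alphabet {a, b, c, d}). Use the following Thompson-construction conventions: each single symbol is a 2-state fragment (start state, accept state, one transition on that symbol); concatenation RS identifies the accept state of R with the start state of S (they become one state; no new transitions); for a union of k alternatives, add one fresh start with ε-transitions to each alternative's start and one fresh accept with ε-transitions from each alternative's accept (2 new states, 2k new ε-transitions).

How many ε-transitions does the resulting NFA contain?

12

Bottom-up over the parse tree:
Each of the 9 symbol leaves contributes 0 ε-transitions.
  bbc : 0 ε-transitions
  aa : 0 ε-transitions
  bbc ∪ a ∪ b ∪ c ∪ d ∪ aa : 12 ε-transitions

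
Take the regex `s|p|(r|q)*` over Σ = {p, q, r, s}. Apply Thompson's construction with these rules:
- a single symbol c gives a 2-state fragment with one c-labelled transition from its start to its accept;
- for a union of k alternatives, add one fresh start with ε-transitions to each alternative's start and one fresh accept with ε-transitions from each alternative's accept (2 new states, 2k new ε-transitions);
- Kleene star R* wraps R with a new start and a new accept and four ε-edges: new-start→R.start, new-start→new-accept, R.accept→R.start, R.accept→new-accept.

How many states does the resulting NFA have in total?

Recursing over subexpressions:
Each of the 4 symbol leaves contributes a 2-state fragment.
  r|q : 6 states
  (r|q)* : 8 states
  s|p|(r|q)* : 14 states

14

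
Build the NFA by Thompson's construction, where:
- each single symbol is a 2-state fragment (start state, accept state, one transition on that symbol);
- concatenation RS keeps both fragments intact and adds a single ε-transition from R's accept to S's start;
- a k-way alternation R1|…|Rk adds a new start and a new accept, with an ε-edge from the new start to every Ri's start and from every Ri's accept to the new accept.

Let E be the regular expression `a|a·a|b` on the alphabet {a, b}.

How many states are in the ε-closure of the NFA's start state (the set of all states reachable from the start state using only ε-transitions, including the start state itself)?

Work bottom-up. For each fragment F, track |ε-closure(F.start)| and whether F's accept lies in that closure (i.e. whether F accepts ε). A single-symbol fragment has closure size 1 and does not accept ε.
  a·a : same as the first factor's closure: C = 1
  a|a·a|b : C = 1 + 1 + 1 + 1 = 4 (the new accept is not ε-reachable since no branch accepts ε)

4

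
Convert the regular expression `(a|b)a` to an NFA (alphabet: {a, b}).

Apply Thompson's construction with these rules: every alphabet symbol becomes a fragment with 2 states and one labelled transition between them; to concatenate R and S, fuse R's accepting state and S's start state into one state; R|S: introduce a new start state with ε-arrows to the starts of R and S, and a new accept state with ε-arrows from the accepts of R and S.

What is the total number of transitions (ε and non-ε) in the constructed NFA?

7

By structural recursion:
Each of the 3 symbol leaves contributes 1 transition (1 symbol, 0 ε).
  a|b : 6 transitions (2 symbol, 4 ε)
  (a|b)a : 7 transitions (3 symbol, 4 ε)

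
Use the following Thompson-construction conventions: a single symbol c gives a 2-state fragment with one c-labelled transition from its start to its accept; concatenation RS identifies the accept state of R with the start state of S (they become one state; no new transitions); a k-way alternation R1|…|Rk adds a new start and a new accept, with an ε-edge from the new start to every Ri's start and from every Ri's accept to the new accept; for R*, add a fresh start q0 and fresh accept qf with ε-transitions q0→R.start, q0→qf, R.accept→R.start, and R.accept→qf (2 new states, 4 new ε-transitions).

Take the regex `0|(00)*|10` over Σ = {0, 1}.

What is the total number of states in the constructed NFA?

12

Building bottom-up:
Each of the 5 symbol leaves contributes a 2-state fragment.
  00 : 3 states
  (00)* : 5 states
  10 : 3 states
  0|(00)*|10 : 12 states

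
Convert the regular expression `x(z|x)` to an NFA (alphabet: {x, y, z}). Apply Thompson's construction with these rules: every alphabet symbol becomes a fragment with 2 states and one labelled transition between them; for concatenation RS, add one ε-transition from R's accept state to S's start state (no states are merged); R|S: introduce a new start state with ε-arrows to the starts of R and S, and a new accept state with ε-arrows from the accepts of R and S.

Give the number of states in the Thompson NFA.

Bottom-up over the parse tree:
Each of the 3 symbol leaves contributes a 2-state fragment.
  z|x : 6 states
  x(z|x) : 8 states

8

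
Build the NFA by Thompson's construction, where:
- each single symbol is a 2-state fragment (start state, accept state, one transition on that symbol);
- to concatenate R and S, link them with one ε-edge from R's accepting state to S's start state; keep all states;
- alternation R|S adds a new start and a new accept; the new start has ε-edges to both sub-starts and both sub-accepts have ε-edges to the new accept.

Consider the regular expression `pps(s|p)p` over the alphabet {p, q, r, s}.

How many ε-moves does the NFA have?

Recursing over subexpressions:
Each of the 6 symbol leaves contributes 0 ε-transitions.
  s|p = 4 ε-transitions
  pps(s|p)p = 8 ε-transitions

8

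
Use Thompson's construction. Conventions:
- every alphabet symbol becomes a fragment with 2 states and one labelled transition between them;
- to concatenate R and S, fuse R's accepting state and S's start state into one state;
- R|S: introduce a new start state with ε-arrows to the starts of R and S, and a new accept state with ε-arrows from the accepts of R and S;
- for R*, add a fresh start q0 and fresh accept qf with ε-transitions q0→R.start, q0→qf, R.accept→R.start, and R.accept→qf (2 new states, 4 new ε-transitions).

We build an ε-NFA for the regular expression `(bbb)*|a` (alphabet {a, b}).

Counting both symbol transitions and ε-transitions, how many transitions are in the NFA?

Bottom-up over the parse tree:
Each of the 4 symbol leaves contributes 1 transition (1 symbol, 0 ε).
  bbb — 3 transitions (3 symbol, 0 ε)
  (bbb)* — 7 transitions (3 symbol, 4 ε)
  (bbb)*|a — 12 transitions (4 symbol, 8 ε)

12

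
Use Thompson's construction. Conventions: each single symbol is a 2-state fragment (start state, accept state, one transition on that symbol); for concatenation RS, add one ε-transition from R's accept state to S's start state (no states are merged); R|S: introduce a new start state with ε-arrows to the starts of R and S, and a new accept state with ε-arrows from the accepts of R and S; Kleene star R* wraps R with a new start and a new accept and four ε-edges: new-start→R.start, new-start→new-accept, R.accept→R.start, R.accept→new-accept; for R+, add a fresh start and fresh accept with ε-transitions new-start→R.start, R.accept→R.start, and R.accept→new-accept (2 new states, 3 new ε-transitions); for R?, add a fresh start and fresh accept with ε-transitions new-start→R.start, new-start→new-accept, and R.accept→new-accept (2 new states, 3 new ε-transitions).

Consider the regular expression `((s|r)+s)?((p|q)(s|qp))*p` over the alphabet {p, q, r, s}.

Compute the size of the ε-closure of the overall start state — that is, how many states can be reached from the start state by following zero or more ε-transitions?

12

Let C(F) = |ε-closure(F.start)| within fragment F, and note whether F accepts ε. Symbol fragments have C = 1 and do not accept ε. Then:
  s|r : |closure| = 1 + 1 + 1 = 3 (the new accept is not ε-reachable since no branch accepts ε)
  (s|r)+ : new start ε-reaches only the body's start; the new accept needs a symbol first: |closure| = 1 + 3 = 4
  (s|r)+s : same as the first factor's closure: |closure| = 4
  ((s|r)+s)? : |closure| = 1 (new start) + 4 (body) + 1 (new accept, via ε) = 6
  p|q : |closure| = 1 + 1 + 1 = 3 (the new accept is not ε-reachable since no branch accepts ε)
  qp : |closure| equals the left operand's closure size = 1 (its accept is not ε-reachable, so the closure stops there)
  s|qp : |closure| = 1 + 1 + 1 = 3 (the new accept is not ε-reachable since no branch accepts ε)
  (p|q)(s|qp) : same as the first factor's closure: |closure| = 3
  ((p|q)(s|qp))* : new start has ε-edges to the inner start and to the new accept, so |closure| = 2 + 3 = 5
  ((s|r)+s)?((p|q)(s|qp))*p : the left operand accepts ε, so the closure extends into the next operand (via the concat ε-link); |closure| = 6 + 5 + 1 = 12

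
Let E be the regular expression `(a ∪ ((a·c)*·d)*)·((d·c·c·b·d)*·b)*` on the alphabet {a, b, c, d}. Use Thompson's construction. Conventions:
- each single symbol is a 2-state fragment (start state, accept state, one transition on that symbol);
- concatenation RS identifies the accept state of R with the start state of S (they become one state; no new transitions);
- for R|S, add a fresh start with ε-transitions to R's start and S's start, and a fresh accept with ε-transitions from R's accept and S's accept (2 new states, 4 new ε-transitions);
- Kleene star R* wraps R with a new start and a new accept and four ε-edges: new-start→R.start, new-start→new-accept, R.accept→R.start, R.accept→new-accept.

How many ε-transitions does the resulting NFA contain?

Recursing over subexpressions:
Each of the 10 symbol leaves contributes 0 ε-transitions.
  a·c = 0 ε-transitions
  (a·c)* = 4 ε-transitions
  (a·c)*·d = 4 ε-transitions
  ((a·c)*·d)* = 8 ε-transitions
  a ∪ ((a·c)*·d)* = 12 ε-transitions
  d·c·c·b·d = 0 ε-transitions
  (d·c·c·b·d)* = 4 ε-transitions
  (d·c·c·b·d)*·b = 4 ε-transitions
  ((d·c·c·b·d)*·b)* = 8 ε-transitions
  (a ∪ ((a·c)*·d)*)·((d·c·c·b·d)*·b)* = 20 ε-transitions

20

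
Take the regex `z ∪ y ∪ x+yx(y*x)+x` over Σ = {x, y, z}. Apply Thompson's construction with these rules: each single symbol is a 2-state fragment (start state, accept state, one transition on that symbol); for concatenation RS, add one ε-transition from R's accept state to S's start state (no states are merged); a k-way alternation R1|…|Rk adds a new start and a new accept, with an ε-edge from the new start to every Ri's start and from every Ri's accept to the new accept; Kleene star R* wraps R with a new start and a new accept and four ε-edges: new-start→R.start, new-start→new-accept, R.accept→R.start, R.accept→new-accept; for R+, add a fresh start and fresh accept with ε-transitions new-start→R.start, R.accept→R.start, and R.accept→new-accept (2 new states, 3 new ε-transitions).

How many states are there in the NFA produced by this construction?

24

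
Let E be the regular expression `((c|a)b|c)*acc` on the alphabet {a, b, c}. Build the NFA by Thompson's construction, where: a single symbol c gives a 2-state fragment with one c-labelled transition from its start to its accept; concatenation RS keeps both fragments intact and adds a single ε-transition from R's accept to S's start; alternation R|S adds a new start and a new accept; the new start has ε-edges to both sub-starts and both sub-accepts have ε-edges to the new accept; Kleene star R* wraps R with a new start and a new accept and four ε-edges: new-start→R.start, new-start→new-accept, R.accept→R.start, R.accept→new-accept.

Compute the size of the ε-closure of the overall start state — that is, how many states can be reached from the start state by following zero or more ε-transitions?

8

Work bottom-up. For each fragment F, track |ε-closure(F.start)| and whether F's accept lies in that closure (i.e. whether F accepts ε). A single-symbol fragment has closure size 1 and does not accept ε.
  c|a : new start ε-reaches every alternative's start; none of them accept ε, so the new accept is not reached: |closure| = 1 + 1 + 1 = 3
  (c|a)b : same as the first factor's closure: |closure| = 3
  (c|a)b|c : new start ε-reaches every alternative's start; none of them accept ε, so the new accept is not reached: |closure| = 1 + 3 + 1 = 5
  ((c|a)b|c)* : the star's fresh start ε-reaches both the body's start and the fresh accept: |closure| = 2 + 5 = 7
  ((c|a)b|c)*acc : the left operand accepts ε, so the closure extends into the next operand (via the concat ε-link); |closure| = 7 + 1 = 8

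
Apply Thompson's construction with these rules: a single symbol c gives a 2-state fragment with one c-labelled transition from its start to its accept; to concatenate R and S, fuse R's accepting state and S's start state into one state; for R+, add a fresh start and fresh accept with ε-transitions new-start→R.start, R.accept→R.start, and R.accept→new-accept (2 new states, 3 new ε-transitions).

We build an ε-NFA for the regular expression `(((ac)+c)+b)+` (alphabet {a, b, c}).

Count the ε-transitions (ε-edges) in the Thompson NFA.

9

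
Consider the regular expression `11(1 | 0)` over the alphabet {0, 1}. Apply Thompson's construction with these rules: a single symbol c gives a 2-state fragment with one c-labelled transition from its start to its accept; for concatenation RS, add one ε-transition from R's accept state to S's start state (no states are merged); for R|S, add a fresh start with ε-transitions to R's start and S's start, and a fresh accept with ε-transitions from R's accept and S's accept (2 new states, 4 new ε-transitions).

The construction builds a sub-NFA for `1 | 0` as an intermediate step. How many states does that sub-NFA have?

6

Fragment for `1 | 0`:
Each of the 2 symbol leaves contributes a 2-state fragment.
  1 | 0 : 6 states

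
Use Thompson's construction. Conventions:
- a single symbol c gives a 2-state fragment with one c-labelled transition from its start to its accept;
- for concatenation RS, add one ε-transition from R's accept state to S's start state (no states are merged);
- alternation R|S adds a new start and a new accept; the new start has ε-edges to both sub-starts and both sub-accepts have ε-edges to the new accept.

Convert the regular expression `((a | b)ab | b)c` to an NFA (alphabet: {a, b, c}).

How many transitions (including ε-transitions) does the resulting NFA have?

17

Recursing over subexpressions:
Each of the 6 symbol leaves contributes 1 transition (1 symbol, 0 ε).
  a | b — 6 transitions (2 symbol, 4 ε)
  (a | b)ab — 10 transitions (4 symbol, 6 ε)
  (a | b)ab | b — 15 transitions (5 symbol, 10 ε)
  ((a | b)ab | b)c — 17 transitions (6 symbol, 11 ε)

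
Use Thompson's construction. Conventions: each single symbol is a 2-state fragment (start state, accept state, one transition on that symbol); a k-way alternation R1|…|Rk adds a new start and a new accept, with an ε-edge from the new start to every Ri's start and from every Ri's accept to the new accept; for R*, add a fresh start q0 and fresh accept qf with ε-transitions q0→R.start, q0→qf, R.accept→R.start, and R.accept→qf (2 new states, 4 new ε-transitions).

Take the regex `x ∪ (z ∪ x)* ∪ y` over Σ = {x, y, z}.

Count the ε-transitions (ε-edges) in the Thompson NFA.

14

Bottom-up over the parse tree:
Each of the 4 symbol leaves contributes 0 ε-transitions.
  z ∪ x : 4 ε-transitions
  (z ∪ x)* : 8 ε-transitions
  x ∪ (z ∪ x)* ∪ y : 14 ε-transitions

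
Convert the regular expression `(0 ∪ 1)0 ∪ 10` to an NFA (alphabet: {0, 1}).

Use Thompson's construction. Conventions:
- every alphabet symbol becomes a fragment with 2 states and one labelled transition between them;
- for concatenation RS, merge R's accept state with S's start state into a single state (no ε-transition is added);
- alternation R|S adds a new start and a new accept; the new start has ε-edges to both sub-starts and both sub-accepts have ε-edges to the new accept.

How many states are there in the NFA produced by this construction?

12

Building bottom-up:
Each of the 5 symbol leaves contributes a 2-state fragment.
  0 ∪ 1 = 6 states
  (0 ∪ 1)0 = 7 states
  10 = 3 states
  (0 ∪ 1)0 ∪ 10 = 12 states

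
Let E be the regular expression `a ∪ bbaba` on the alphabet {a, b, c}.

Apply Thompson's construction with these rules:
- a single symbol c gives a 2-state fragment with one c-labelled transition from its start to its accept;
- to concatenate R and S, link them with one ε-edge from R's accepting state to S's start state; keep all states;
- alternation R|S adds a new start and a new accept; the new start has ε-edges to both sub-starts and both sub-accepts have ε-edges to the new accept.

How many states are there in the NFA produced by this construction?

By structural recursion:
Each of the 6 symbol leaves contributes a 2-state fragment.
  bbaba → 10 states
  a ∪ bbaba → 14 states

14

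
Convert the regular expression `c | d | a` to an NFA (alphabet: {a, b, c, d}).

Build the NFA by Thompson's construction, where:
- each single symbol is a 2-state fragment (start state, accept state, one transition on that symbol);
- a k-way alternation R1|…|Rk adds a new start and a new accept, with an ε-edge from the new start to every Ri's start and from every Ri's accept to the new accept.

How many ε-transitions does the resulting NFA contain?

By structural recursion:
Each of the 3 symbol leaves contributes 0 ε-transitions.
  c | d | a → 6 ε-transitions

6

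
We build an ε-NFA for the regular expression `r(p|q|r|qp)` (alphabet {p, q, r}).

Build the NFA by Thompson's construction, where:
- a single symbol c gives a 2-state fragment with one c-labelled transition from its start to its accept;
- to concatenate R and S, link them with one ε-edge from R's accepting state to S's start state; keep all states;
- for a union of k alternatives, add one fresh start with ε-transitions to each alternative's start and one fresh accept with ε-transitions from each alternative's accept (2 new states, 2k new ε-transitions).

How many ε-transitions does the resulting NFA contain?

By structural recursion:
Each of the 6 symbol leaves contributes 0 ε-transitions.
  qp : 1 ε-transition
  p|q|r|qp : 9 ε-transitions
  r(p|q|r|qp) : 10 ε-transitions

10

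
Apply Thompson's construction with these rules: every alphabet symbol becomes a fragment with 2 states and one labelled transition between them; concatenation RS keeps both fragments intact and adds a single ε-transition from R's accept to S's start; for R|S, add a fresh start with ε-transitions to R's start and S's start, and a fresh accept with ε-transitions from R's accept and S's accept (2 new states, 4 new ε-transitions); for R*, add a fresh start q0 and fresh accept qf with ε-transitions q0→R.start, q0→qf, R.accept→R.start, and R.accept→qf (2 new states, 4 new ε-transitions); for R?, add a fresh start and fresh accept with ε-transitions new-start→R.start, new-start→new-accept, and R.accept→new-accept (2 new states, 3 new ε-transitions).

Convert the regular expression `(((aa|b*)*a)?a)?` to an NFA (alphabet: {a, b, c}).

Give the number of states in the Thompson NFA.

20

Building bottom-up:
Each of the 5 symbol leaves contributes a 2-state fragment.
  aa : 4 states
  b* : 4 states
  aa|b* : 10 states
  (aa|b*)* : 12 states
  (aa|b*)*a : 14 states
  ((aa|b*)*a)? : 16 states
  ((aa|b*)*a)?a : 18 states
  (((aa|b*)*a)?a)? : 20 states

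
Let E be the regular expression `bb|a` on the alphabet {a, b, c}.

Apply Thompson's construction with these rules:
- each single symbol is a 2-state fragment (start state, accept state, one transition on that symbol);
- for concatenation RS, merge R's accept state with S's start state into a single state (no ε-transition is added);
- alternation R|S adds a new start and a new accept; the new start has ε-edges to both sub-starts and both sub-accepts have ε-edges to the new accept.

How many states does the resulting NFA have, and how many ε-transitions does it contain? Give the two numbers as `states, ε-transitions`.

7, 4

Building bottom-up:
Each of the 3 symbol leaves contributes 2 states and 0 ε-transitions.
  bb = 3 states, 0 ε-transitions
  bb|a = 7 states, 4 ε-transitions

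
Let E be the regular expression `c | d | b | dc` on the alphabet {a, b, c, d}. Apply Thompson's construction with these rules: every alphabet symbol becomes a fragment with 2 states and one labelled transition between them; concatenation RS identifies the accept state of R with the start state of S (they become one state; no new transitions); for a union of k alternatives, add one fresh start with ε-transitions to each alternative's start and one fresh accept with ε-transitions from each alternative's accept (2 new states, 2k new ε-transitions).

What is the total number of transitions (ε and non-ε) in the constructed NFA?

13

Building bottom-up:
Each of the 5 symbol leaves contributes 1 transition (1 symbol, 0 ε).
  dc — 2 transitions (2 symbol, 0 ε)
  c | d | b | dc — 13 transitions (5 symbol, 8 ε)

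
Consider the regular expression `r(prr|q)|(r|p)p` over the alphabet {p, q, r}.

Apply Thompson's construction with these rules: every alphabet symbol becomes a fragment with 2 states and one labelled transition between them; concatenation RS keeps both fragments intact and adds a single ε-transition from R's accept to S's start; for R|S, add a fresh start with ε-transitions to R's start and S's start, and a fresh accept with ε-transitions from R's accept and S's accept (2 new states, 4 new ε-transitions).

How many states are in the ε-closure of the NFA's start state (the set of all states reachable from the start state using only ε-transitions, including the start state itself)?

5

Compute the ε-closure size of each fragment's start state recursively; a symbol fragment's start has no outgoing ε-edge, so its closure is just itself (size 1).
  prr → same as the first factor's closure: C = 1
  prr|q → C = 1 + 1 + 1 = 3 (the new accept is not ε-reachable since no branch accepts ε)
  r(prr|q) → same as the first factor's closure: C = 1
  r|p → new start ε-reaches every alternative's start; none of them accept ε, so the new accept is not reached: C = 1 + 1 + 1 = 3
  (r|p)p → C equals the left operand's closure size = 3 (its accept is not ε-reachable, so the closure stops there)
  r(prr|q)|(r|p)p → C = 1 + 1 + 3 = 5 (the new accept is not ε-reachable since no branch accepts ε)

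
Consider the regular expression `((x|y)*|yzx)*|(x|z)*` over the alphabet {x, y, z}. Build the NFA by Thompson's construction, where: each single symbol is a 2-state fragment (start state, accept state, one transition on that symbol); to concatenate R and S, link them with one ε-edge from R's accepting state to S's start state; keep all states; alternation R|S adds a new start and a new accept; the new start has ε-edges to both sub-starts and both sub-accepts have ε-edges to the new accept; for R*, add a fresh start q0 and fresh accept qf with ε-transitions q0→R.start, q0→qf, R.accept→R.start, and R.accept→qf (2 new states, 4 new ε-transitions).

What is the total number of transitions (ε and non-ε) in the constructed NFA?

By structural recursion:
Each of the 7 symbol leaves contributes 1 transition (1 symbol, 0 ε).
  x|y → 6 transitions (2 symbol, 4 ε)
  (x|y)* → 10 transitions (2 symbol, 8 ε)
  yzx → 5 transitions (3 symbol, 2 ε)
  (x|y)*|yzx → 19 transitions (5 symbol, 14 ε)
  ((x|y)*|yzx)* → 23 transitions (5 symbol, 18 ε)
  x|z → 6 transitions (2 symbol, 4 ε)
  (x|z)* → 10 transitions (2 symbol, 8 ε)
  ((x|y)*|yzx)*|(x|z)* → 37 transitions (7 symbol, 30 ε)

37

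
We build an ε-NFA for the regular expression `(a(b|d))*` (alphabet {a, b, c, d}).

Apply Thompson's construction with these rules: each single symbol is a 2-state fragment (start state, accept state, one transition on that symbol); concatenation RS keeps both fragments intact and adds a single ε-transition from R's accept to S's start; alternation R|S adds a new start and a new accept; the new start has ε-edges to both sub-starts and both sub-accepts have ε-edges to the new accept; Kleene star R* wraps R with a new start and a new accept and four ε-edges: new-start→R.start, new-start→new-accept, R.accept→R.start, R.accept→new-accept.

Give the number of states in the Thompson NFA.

Recursing over subexpressions:
Each of the 3 symbol leaves contributes a 2-state fragment.
  b|d = 6 states
  a(b|d) = 8 states
  (a(b|d))* = 10 states

10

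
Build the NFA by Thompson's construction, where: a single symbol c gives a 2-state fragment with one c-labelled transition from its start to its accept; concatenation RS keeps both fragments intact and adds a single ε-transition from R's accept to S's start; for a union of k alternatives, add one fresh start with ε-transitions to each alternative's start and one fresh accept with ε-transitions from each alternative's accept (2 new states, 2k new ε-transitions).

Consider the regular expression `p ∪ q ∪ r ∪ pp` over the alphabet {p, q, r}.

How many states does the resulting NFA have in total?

Bottom-up over the parse tree:
Each of the 5 symbol leaves contributes a 2-state fragment.
  pp — 4 states
  p ∪ q ∪ r ∪ pp — 12 states

12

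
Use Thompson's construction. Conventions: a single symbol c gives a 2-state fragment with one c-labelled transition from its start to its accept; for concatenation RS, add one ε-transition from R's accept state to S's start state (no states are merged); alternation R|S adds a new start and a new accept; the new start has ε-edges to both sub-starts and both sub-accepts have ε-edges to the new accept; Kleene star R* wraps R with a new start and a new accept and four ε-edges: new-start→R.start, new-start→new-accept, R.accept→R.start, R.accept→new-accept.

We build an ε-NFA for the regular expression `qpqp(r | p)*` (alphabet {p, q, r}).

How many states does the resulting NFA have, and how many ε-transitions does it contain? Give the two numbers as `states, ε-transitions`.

Bottom-up over the parse tree:
Each of the 6 symbol leaves contributes 2 states and 0 ε-transitions.
  r | p = 6 states, 4 ε-transitions
  (r | p)* = 8 states, 8 ε-transitions
  qpqp(r | p)* = 16 states, 12 ε-transitions

16, 12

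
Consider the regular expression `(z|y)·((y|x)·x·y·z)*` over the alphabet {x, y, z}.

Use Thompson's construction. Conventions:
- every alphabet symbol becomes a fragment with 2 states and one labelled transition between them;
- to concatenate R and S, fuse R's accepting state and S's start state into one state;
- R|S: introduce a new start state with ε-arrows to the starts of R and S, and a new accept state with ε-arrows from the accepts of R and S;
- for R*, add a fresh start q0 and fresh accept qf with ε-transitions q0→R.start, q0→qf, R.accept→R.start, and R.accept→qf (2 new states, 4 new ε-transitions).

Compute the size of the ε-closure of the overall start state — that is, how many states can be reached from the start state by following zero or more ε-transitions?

3

Work bottom-up. For each fragment F, track |ε-closure(F.start)| and whether F's accept lies in that closure (i.e. whether F accepts ε). A single-symbol fragment has closure size 1 and does not accept ε.
  z|y : new start ε-reaches every alternative's start; none of them accept ε, so the new accept is not reached: |ε-closure| = 1 + 1 + 1 = 3
  y|x : |ε-closure| = 1 + 1 + 1 = 3 (the new accept is not ε-reachable since no branch accepts ε)
  (y|x)·x·y·z : same as the first factor's closure: |ε-closure| = 3
  ((y|x)·x·y·z)* : |ε-closure| = 1 (new start) + 3 (body) + 1 (new accept) = 5
  (z|y)·((y|x)·x·y·z)* : |ε-closure| equals the left operand's closure size = 3 (its accept is not ε-reachable, so the closure stops there)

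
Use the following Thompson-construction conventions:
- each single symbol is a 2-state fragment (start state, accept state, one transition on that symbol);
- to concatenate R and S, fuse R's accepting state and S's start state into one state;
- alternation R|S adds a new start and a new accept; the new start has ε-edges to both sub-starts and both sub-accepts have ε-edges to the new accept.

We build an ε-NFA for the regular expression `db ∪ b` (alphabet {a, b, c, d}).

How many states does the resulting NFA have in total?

7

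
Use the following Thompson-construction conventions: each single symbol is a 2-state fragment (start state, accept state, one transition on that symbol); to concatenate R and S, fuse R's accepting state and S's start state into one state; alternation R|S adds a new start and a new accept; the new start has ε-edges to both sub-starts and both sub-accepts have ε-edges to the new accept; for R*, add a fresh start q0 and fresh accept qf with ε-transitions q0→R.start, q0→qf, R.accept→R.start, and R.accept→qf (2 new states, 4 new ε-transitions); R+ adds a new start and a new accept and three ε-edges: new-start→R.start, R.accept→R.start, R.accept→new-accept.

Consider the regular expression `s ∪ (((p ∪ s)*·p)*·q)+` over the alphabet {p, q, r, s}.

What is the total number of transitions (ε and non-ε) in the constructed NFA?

24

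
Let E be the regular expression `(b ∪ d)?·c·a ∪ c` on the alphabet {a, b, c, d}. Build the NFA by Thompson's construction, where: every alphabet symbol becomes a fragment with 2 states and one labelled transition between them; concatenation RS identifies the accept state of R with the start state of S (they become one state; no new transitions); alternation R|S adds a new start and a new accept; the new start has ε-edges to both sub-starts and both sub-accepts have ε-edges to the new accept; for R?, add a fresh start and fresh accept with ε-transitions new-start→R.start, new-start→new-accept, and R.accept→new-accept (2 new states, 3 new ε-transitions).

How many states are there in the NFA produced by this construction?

Building bottom-up:
Each of the 5 symbol leaves contributes a 2-state fragment.
  b ∪ d = 6 states
  (b ∪ d)? = 8 states
  (b ∪ d)?·c·a = 10 states
  (b ∪ d)?·c·a ∪ c = 14 states

14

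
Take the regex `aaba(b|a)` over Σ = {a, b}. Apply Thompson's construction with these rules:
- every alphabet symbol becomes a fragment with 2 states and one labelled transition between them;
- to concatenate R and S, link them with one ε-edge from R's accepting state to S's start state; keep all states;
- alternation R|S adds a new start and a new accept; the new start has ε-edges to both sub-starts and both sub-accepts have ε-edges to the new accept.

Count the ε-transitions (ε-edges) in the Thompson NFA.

Per subexpression:
Each of the 6 symbol leaves contributes 0 ε-transitions.
  b|a — 4 ε-transitions
  aaba(b|a) — 8 ε-transitions

8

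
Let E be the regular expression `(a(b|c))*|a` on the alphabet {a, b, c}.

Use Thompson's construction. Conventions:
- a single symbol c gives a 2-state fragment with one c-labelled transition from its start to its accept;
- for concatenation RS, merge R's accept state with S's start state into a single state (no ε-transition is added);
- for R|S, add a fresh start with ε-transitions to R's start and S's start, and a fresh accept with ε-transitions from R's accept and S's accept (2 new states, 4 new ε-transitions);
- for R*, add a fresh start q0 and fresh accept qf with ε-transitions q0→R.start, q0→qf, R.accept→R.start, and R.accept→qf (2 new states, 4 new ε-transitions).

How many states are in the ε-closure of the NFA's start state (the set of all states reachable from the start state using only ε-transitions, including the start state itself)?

6

Let C(F) = |ε-closure(F.start)| within fragment F, and note whether F accepts ε. Symbol fragments have C = 1 and do not accept ε. Then:
  b|c → C = 1 + 1 + 1 = 3 (the new accept is not ε-reachable since no branch accepts ε)
  a(b|c) → C equals the left operand's closure size = 1 (its accept is not ε-reachable, so the closure stops there)
  (a(b|c))* → C = 1 (new start) + 1 (body) + 1 (new accept) = 3
  (a(b|c))*|a → new start ε-reaches every alternative's start; at least one alternative accepts ε, so the union's new accept is reached too: C = 1 + 3 + 1 + 1 = 6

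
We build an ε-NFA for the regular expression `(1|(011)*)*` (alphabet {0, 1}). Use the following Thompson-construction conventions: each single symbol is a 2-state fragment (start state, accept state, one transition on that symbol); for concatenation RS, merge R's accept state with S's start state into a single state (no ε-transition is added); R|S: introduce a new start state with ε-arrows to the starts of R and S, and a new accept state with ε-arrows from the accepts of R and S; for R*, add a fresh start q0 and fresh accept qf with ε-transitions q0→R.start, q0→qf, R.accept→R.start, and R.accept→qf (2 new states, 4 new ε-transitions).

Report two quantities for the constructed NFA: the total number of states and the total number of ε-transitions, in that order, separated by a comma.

Recursing over subexpressions:
Each of the 4 symbol leaves contributes 2 states and 0 ε-transitions.
  011 : 4 states, 0 ε-transitions
  (011)* : 6 states, 4 ε-transitions
  1|(011)* : 10 states, 8 ε-transitions
  (1|(011)*)* : 12 states, 12 ε-transitions

12, 12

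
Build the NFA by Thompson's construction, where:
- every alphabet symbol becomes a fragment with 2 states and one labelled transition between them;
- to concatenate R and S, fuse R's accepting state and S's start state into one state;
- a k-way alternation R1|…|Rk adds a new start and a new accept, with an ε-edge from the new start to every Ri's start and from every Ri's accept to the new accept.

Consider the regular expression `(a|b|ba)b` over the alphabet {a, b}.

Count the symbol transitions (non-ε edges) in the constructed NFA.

Per subexpression:
Each of the 5 symbol leaves contributes exactly 1 symbol transition.
  ba → 2 symbol transitions
  a|b|ba → 4 symbol transitions
  (a|b|ba)b → 5 symbol transitions

5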